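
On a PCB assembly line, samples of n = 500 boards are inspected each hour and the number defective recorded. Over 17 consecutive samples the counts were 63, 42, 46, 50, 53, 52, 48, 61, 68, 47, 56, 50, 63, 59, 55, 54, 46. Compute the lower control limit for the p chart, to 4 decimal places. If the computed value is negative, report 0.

p̄ = Σdᵢ / (k·n) = 913 / (17 × 500) = 0.10741
LCL = p̄ − 3·√(p̄(1−p̄)/n) = 0.10741 − 3 × 0.01385 = 0.06587

0.0659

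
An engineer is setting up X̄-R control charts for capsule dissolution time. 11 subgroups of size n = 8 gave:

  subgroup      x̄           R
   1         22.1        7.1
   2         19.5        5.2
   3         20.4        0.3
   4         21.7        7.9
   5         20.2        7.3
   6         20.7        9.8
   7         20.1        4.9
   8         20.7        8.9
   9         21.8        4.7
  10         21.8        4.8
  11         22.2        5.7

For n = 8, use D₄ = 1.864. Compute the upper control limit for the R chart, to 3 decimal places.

11.286

R̄ = (7.1 + 5.2 + 0.3 + 7.9 + 7.3 + 9.8 + 4.9 + 8.9 + 4.7 + 4.8 + 5.7) / 11 = 66.6000 / 11 = 6.0545
UCL_R = D₄·R̄ = 1.864 × 6.0545 = 11.2857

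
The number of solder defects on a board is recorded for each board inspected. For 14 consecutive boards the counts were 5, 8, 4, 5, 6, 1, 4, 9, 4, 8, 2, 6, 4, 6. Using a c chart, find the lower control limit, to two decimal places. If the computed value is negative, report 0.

c̄ = (5 + 8 + 4 + 5 + 6 + 1 + 4 + 9 + 4 + 8 + 2 + 6 + 4 + 6) / 14 = 72 / 14 = 5.1429
LCL = c̄ − 3√c̄ = 5.1429 − 3 × 2.2678 = -1.6605 → 0 (cannot be negative)

0.00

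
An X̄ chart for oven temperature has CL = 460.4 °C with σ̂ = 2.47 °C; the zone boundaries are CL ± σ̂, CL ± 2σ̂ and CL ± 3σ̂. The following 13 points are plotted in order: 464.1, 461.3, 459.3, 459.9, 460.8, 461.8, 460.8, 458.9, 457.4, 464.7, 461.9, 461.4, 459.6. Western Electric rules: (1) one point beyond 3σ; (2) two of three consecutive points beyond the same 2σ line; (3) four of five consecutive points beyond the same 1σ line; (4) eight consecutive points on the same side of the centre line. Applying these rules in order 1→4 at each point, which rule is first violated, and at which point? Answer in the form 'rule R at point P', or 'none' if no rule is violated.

Zone of each point (C = within 1σ̂, B = 1σ̂–2σ̂, A = 2σ̂–3σ̂, * = beyond 3σ̂; sign = side of CL): 1:+B, 2:+C, 3:-C, 4:-C, 5:+C, 6:+C, 7:+C, 8:-C, 9:-B, 10:+B, 11:+C, 12:+C, 13:-C
No rule fires across all 13 points.

none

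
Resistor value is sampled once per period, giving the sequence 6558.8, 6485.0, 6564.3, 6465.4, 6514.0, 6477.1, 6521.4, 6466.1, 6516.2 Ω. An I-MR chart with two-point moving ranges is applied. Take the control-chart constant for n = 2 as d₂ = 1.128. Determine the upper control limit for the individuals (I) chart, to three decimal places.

6669.557

X̄ = (6558.8 + 6485.0 + 6564.3 + 6465.4 + 6514.0 + 6477.1 + 6521.4 + 6466.1 + 6516.2) / 9 = 6507.5889
Moving ranges: 73.8, 79.3, 98.9, 48.6, 36.9, 44.3, 55.3, 50.1; M̄R̄ = 487.2000 / 8 = 60.9000
UCL = X̄ + 3·M̄R̄/d₂ = 6507.5889 + 3 × 60.9000 / 1.128 = 6669.5570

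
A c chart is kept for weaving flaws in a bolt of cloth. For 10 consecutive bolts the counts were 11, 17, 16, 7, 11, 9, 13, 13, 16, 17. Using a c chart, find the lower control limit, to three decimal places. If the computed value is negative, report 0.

2.183

c̄ = (11 + 17 + 16 + 7 + 11 + 9 + 13 + 13 + 16 + 17) / 10 = 130 / 10 = 13.0000
LCL = c̄ − 3√c̄ = 13.0000 − 3 × 3.6056 = 2.1833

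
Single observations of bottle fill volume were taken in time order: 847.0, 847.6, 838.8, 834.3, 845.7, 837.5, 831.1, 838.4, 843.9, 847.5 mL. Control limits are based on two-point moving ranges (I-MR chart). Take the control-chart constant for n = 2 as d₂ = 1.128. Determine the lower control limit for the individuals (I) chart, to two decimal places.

824.54

X̄ = (847.0 + 847.6 + 838.8 + 834.3 + 845.7 + 837.5 + 831.1 + 838.4 + 843.9 + 847.5) / 10 = 841.1800
Moving ranges: 0.6, 8.8, 4.5, 11.4, 8.2, 6.4, 7.3, 5.5, 3.6; M̄R̄ = 56.3000 / 9 = 6.2556
LCL = X̄ − 3·M̄R̄/d₂ = 841.1800 − 3 × 6.2556 / 1.128 = 824.5429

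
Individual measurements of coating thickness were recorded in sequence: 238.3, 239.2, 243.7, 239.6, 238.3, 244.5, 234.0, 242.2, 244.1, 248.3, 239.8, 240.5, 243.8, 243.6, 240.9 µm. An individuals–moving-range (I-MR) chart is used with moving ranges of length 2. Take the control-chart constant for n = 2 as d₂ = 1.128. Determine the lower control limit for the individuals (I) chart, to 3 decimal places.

X̄ = (238.3 + 239.2 + 243.7 + 239.6 + 238.3 + 244.5 + 234.0 + 242.2 + 244.1 + 248.3 + 239.8 + 240.5 + 243.8 + 243.6 + 240.9) / 15 = 241.3867
Moving ranges: 0.9, 4.5, 4.1, 1.3, 6.2, 10.5, 8.2, 1.9, 4.2, 8.5, 0.7, 3.3, 0.2, 2.7; M̄R̄ = 57.2000 / 14 = 4.0857
LCL = X̄ − 3·M̄R̄/d₂ = 241.3867 − 3 × 4.0857 / 1.128 = 230.5204

230.520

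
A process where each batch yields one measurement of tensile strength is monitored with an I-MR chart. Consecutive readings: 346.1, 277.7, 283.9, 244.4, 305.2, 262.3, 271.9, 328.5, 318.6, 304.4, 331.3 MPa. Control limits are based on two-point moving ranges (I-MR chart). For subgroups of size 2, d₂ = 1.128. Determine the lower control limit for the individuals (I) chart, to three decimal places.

208.568

X̄ = (346.1 + 277.7 + 283.9 + 244.4 + 305.2 + 262.3 + 271.9 + 328.5 + 318.6 + 304.4 + 331.3) / 11 = 297.6636
Moving ranges: 68.4, 6.2, 39.5, 60.8, 42.9, 9.6, 56.6, 9.9, 14.2, 26.9; M̄R̄ = 335.0000 / 10 = 33.5000
LCL = X̄ − 3·M̄R̄/d₂ = 297.6636 − 3 × 33.5000 / 1.128 = 208.5679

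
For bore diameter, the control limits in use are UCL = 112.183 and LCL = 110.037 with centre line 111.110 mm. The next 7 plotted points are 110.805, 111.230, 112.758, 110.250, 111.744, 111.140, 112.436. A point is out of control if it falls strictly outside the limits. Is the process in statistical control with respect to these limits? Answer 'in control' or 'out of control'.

out of control

Compare each point to [110.037, 112.183]: sample 3 = 112.758 > UCL; sample 7 = 112.436 > UCL.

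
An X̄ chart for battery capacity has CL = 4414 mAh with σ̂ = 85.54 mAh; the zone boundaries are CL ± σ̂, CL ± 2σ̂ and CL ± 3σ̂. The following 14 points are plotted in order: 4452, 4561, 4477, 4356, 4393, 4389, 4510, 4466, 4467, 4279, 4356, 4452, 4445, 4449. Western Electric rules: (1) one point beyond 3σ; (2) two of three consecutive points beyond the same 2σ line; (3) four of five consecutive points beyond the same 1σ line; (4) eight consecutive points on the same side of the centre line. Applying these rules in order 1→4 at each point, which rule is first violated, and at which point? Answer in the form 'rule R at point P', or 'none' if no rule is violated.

Zone of each point (C = within 1σ̂, B = 1σ̂–2σ̂, A = 2σ̂–3σ̂, * = beyond 3σ̂; sign = side of CL): 1:+C, 2:+B, 3:+C, 4:-C, 5:-C, 6:-C, 7:+B, 8:+C, 9:+C, 10:-B, 11:-C, 12:+C, 13:+C, 14:+C
No rule fires across all 14 points.

none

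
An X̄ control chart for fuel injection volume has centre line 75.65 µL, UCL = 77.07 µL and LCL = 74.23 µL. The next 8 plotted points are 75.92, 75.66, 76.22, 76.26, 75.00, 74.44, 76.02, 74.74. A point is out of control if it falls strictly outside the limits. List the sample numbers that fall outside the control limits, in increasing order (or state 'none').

All 8 points lie within [74.23, 77.07].

none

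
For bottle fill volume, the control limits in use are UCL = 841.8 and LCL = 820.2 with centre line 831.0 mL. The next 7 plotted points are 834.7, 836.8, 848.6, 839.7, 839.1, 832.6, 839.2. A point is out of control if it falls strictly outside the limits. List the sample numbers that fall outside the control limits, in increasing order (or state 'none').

Compare each point to [820.2, 841.8]: sample 3 = 848.6 > UCL.

3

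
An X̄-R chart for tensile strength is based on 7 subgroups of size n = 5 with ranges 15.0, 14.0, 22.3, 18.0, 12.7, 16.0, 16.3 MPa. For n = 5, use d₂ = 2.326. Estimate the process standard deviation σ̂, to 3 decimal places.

R̄ = (15.0 + 14.0 + 22.3 + 18.0 + 12.7 + 16.0 + 16.3) / 7 = 16.3286
σ̂ = R̄ / d₂ = 16.3286 / 2.326 = 7.0200

7.020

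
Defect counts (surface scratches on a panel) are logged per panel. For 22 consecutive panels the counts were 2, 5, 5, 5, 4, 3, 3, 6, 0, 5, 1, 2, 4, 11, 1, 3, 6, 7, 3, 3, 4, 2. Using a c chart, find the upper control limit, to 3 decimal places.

9.760

c̄ = (2 + 5 + 5 + 5 + 4 + 3 + 3 + 6 + 0 + 5 + 1 + 2 + 4 + 11 + 1 + 3 + 6 + 7 + 3 + 3 + 4 + 2) / 22 = 85 / 22 = 3.8636
UCL = c̄ + 3√c̄ = 3.8636 + 3 × √3.8636 = 3.8636 + 3 × 1.9656 = 9.7605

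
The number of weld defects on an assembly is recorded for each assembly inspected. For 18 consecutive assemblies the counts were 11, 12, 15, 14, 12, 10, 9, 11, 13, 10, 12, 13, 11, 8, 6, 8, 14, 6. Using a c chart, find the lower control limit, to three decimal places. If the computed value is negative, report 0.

c̄ = (11 + 12 + 15 + 14 + 12 + 10 + 9 + 11 + 13 + 10 + 12 + 13 + 11 + 8 + 6 + 8 + 14 + 6) / 18 = 195 / 18 = 10.8333
LCL = c̄ − 3√c̄ = 10.8333 − 3 × 3.2914 = 0.9591

0.959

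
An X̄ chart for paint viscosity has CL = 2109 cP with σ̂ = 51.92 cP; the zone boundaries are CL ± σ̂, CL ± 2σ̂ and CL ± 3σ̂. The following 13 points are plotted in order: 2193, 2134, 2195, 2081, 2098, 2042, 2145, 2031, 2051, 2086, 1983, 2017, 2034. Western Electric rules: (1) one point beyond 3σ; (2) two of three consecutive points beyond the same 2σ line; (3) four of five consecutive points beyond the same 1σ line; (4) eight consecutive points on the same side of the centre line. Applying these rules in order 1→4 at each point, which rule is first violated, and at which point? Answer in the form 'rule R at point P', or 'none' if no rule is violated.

Zone of each point (C = within 1σ̂, B = 1σ̂–2σ̂, A = 2σ̂–3σ̂, * = beyond 3σ̂; sign = side of CL): 1:+B, 2:+C, 3:+B, 4:-C, 5:-C, 6:-B, 7:+C, 8:-B, 9:-B, 10:-C, 11:-A, 12:-B, 13:-B
Rule 3 (four of five consecutive points beyond the same 1σ limit) is satisfied at point 12.

rule 3 at point 12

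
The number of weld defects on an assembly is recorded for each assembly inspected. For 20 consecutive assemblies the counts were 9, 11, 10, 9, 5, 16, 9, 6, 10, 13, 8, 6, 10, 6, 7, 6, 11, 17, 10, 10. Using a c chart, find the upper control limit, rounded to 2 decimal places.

18.67

c̄ = (9 + 11 + 10 + 9 + 5 + 16 + 9 + 6 + 10 + 13 + 8 + 6 + 10 + 6 + 7 + 6 + 11 + 17 + 10 + 10) / 20 = 189 / 20 = 9.4500
UCL = c̄ + 3√c̄ = 9.4500 + 3 × √9.4500 = 9.4500 + 3 × 3.0741 = 18.6723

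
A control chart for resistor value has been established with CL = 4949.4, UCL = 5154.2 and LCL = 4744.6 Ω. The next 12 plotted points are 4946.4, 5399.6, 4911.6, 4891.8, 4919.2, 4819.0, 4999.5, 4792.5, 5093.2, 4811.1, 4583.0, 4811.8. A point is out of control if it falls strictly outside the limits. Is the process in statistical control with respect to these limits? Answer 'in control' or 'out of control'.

Compare each point to [4744.6, 5154.2]: sample 2 = 5399.6 > UCL; sample 11 = 4583.0 < LCL.

out of control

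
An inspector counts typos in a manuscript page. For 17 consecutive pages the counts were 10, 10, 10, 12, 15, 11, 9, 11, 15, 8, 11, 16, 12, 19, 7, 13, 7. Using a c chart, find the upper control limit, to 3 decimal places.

c̄ = (10 + 10 + 10 + 12 + 15 + 11 + 9 + 11 + 15 + 8 + 11 + 16 + 12 + 19 + 7 + 13 + 7) / 17 = 196 / 17 = 11.5294
UCL = c̄ + 3√c̄ = 11.5294 + 3 × √11.5294 = 11.5294 + 3 × 3.3955 = 21.7159

21.716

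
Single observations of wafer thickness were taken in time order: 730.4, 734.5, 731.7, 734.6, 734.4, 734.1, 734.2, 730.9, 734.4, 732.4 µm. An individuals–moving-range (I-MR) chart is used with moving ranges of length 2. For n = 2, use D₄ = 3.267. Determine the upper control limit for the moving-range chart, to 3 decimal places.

6.970

Moving ranges: 4.1, 2.8, 2.9, 0.2, 0.3, 0.1, 3.3, 3.5, 2.0; M̄R̄ = 19.2000 / 9 = 2.1333
UCL_MR = D₄·M̄R̄ = 3.267 × 2.1333 = 6.9696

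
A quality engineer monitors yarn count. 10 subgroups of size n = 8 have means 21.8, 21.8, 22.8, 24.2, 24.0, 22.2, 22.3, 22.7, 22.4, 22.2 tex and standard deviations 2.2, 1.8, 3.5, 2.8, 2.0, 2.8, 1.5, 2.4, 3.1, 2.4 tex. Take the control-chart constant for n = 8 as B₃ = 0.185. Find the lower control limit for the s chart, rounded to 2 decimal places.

s̄ = (2.2 + 1.8 + 3.5 + 2.8 + 2.0 + 2.8 + 1.5 + 2.4 + 3.1 + 2.4) / 10 = 2.4500
LCL_s = B₃·s̄ = 0.185 × 2.4500 = 0.4533

0.45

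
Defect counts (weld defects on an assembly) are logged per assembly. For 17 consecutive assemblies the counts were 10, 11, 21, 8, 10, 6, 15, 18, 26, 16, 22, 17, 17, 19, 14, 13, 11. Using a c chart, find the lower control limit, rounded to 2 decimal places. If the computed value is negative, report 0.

3.35

c̄ = (10 + 11 + 21 + 8 + 10 + 6 + 15 + 18 + 26 + 16 + 22 + 17 + 17 + 19 + 14 + 13 + 11) / 17 = 254 / 17 = 14.9412
LCL = c̄ − 3√c̄ = 14.9412 − 3 × 3.8654 = 3.3450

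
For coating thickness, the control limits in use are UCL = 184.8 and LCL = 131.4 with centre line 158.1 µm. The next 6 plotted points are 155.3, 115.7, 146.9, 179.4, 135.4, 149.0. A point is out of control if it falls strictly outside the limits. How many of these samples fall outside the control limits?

Compare each point to [131.4, 184.8]: sample 2 = 115.7 < LCL.

1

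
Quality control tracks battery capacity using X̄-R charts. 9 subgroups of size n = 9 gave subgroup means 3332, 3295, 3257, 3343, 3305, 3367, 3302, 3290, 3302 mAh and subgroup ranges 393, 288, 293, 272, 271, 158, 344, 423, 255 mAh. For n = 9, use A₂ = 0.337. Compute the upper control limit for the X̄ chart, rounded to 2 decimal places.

3411.32

X̄̄ = (3332 + 3295 + 3257 + 3343 + 3305 + 3367 + 3302 + 3290 + 3302) / 9 = 29793.0000 / 9 = 3310.3333
R̄ = (393 + 288 + 293 + 272 + 271 + 158 + 344 + 423 + 255) / 9 = 2697.0000 / 9 = 299.6667
UCL = X̄̄ + A₂·R̄ = 3310.3333 + 0.337 × 299.6667 = 3411.3210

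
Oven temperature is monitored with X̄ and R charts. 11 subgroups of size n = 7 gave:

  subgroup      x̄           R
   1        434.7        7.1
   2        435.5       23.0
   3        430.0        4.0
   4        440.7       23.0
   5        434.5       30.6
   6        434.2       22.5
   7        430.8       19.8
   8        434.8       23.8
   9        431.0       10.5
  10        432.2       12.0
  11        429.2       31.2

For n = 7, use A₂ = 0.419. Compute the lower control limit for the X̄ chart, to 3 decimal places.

425.514

X̄̄ = (434.7 + 435.5 + 430.0 + 440.7 + 434.5 + 434.2 + 430.8 + 434.8 + 431.0 + 432.2 + 429.2) / 11 = 4767.6000 / 11 = 433.4182
R̄ = (7.1 + 23.0 + 4.0 + 23.0 + 30.6 + 22.5 + 19.8 + 23.8 + 10.5 + 12.0 + 31.2) / 11 = 207.5000 / 11 = 18.8636
LCL = X̄̄ − A₂·R̄ = 433.4182 − 0.419 × 18.8636 = 425.5143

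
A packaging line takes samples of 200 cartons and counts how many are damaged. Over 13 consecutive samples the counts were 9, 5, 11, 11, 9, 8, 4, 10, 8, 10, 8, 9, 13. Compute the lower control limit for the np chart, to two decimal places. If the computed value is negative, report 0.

0.12

p̄ = Σdᵢ / (k·n) = 115 / (13 × 200) = 0.04423
LCL = np̄ − 3·√(np̄(1−p̄)) = 8.8462 − 3 × 2.9077 = 0.1230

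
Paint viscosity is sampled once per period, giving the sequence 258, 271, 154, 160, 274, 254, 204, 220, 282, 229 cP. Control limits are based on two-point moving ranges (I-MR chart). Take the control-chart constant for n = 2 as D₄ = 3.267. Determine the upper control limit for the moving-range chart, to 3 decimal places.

Moving ranges: 13, 117, 6, 114, 20, 50, 16, 62, 53; M̄R̄ = 451.0000 / 9 = 50.1111
UCL_MR = D₄·M̄R̄ = 3.267 × 50.1111 = 163.7130

163.713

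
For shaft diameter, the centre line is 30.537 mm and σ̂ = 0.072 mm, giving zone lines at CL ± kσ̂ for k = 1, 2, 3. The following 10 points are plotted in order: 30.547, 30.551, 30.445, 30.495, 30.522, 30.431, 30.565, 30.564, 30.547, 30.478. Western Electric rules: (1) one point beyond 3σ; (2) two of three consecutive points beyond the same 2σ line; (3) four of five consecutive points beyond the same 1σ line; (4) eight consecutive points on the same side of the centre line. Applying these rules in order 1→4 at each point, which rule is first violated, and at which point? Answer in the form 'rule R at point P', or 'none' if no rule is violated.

Zone of each point (C = within 1σ̂, B = 1σ̂–2σ̂, A = 2σ̂–3σ̂, * = beyond 3σ̂; sign = side of CL): 1:+C, 2:+C, 3:-B, 4:-C, 5:-C, 6:-B, 7:+C, 8:+C, 9:+C, 10:-C
No rule fires across all 10 points.

none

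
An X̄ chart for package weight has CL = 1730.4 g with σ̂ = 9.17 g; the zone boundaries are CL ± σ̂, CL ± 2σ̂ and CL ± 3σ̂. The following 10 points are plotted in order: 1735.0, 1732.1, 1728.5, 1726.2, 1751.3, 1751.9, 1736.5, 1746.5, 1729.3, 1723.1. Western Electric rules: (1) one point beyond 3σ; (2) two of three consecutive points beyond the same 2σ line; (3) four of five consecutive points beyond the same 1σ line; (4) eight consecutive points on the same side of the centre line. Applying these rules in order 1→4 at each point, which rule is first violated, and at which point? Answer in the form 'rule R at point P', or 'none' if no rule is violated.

Zone of each point (C = within 1σ̂, B = 1σ̂–2σ̂, A = 2σ̂–3σ̂, * = beyond 3σ̂; sign = side of CL): 1:+C, 2:+C, 3:-C, 4:-C, 5:+A, 6:+A, 7:+C, 8:+B, 9:-C, 10:-C
Rule 2 (two of three consecutive points beyond the same 2σ limit) is satisfied at point 6.

rule 2 at point 6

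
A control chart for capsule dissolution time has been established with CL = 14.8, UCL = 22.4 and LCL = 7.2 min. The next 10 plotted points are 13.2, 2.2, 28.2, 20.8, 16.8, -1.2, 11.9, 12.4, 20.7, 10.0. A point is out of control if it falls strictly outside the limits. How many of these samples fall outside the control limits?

3

Compare each point to [7.2, 22.4]: sample 2 = 2.2 < LCL; sample 3 = 28.2 > UCL; sample 6 = -1.2 < LCL.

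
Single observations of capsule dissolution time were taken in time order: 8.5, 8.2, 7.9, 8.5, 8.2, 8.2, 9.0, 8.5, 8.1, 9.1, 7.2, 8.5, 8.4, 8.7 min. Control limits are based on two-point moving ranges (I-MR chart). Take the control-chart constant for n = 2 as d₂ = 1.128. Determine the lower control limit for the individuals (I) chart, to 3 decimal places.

6.761

X̄ = (8.5 + 8.2 + 7.9 + 8.5 + 8.2 + 8.2 + 9.0 + 8.5 + 8.1 + 9.1 + 7.2 + 8.5 + 8.4 + 8.7) / 14 = 8.3571
Moving ranges: 0.3, 0.3, 0.6, 0.3, 0.0, 0.8, 0.5, 0.4, 1.0, 1.9, 1.3, 0.1, 0.3; M̄R̄ = 7.8000 / 13 = 0.6000
LCL = X̄ − 3·M̄R̄/d₂ = 8.3571 − 3 × 0.6000 / 1.128 = 6.7614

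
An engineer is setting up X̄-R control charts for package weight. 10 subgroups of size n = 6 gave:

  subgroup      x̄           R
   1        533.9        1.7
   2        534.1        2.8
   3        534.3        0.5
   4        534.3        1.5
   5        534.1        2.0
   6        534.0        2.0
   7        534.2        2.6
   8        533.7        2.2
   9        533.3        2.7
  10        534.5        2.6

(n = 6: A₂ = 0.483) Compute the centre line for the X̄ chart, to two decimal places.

X̄̄ = (533.9 + 534.1 + 534.3 + 534.3 + 534.1 + 534.0 + 534.2 + 533.7 + 533.3 + 534.5) / 10 = 5340.4000 / 10 = 534.0400
CL = X̄̄ = 534.0400

534.04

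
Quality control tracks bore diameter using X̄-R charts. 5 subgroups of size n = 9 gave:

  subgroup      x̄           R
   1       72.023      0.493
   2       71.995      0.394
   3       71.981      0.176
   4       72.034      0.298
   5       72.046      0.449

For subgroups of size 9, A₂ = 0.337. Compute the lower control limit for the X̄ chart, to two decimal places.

71.89

X̄̄ = (72.023 + 71.995 + 71.981 + 72.034 + 72.046) / 5 = 360.0790 / 5 = 72.0158
R̄ = (0.493 + 0.394 + 0.176 + 0.298 + 0.449) / 5 = 1.8100 / 5 = 0.3620
LCL = X̄̄ − A₂·R̄ = 72.0158 − 0.337 × 0.3620 = 71.8938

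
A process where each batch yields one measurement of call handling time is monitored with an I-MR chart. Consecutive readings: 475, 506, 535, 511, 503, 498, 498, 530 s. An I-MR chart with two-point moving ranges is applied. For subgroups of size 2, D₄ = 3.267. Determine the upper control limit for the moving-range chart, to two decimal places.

60.21

Moving ranges: 31, 29, 24, 8, 5, 0, 32; M̄R̄ = 129.0000 / 7 = 18.4286
UCL_MR = D₄·M̄R̄ = 3.267 × 18.4286 = 60.2061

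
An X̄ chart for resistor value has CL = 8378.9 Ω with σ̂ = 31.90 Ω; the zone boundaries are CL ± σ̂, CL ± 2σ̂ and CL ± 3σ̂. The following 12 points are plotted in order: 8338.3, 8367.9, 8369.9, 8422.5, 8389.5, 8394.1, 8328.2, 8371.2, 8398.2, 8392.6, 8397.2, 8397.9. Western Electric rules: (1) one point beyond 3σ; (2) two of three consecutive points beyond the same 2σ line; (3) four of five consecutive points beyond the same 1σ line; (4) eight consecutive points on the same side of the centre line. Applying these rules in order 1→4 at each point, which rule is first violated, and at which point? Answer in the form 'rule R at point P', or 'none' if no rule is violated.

none

Zone of each point (C = within 1σ̂, B = 1σ̂–2σ̂, A = 2σ̂–3σ̂, * = beyond 3σ̂; sign = side of CL): 1:-B, 2:-C, 3:-C, 4:+B, 5:+C, 6:+C, 7:-B, 8:-C, 9:+C, 10:+C, 11:+C, 12:+C
No rule fires across all 12 points.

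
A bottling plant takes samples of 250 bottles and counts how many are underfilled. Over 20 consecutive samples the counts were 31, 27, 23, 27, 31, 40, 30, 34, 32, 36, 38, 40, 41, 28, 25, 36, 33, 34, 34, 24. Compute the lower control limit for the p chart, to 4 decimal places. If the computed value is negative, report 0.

p̄ = Σdᵢ / (k·n) = 644 / (20 × 250) = 0.12880
LCL = p̄ − 3·√(p̄(1−p̄)/n) = 0.12880 − 3 × 0.02119 = 0.06524

0.0652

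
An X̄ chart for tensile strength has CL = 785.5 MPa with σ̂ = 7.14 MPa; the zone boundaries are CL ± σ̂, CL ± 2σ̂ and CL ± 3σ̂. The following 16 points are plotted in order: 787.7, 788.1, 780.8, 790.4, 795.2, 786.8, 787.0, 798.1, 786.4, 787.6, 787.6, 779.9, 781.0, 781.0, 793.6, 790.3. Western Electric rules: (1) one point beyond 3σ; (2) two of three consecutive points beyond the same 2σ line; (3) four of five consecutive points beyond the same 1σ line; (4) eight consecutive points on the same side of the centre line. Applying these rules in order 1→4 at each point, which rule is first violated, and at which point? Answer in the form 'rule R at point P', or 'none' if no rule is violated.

Zone of each point (C = within 1σ̂, B = 1σ̂–2σ̂, A = 2σ̂–3σ̂, * = beyond 3σ̂; sign = side of CL): 1:+C, 2:+C, 3:-C, 4:+C, 5:+B, 6:+C, 7:+C, 8:+B, 9:+C, 10:+C, 11:+C, 12:-C, 13:-C, 14:-C, 15:+B, 16:+C
Rule 4 (eight consecutive points on the same side of the centre line) is satisfied at point 11.

rule 4 at point 11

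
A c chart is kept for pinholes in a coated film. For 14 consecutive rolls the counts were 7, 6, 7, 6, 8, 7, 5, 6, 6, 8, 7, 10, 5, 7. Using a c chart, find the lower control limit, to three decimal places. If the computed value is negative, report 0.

c̄ = (7 + 6 + 7 + 6 + 8 + 7 + 5 + 6 + 6 + 8 + 7 + 10 + 5 + 7) / 14 = 95 / 14 = 6.7857
LCL = c̄ − 3√c̄ = 6.7857 − 3 × 2.6049 = -1.0291 → 0 (cannot be negative)

0.000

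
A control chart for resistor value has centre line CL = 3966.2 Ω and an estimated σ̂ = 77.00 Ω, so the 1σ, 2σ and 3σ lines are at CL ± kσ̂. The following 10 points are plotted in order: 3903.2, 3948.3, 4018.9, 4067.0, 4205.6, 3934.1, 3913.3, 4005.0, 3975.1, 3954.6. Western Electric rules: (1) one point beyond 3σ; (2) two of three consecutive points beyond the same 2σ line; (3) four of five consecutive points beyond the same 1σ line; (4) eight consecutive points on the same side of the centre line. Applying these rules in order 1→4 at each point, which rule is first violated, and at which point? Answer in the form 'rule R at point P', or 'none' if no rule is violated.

Zone of each point (C = within 1σ̂, B = 1σ̂–2σ̂, A = 2σ̂–3σ̂, * = beyond 3σ̂; sign = side of CL): 1:-C, 2:-C, 3:+C, 4:+B, 5:+*, 6:-C, 7:-C, 8:+C, 9:+C, 10:-C
Rule 1 (one point beyond the 3σ limits) is satisfied at point 5.

rule 1 at point 5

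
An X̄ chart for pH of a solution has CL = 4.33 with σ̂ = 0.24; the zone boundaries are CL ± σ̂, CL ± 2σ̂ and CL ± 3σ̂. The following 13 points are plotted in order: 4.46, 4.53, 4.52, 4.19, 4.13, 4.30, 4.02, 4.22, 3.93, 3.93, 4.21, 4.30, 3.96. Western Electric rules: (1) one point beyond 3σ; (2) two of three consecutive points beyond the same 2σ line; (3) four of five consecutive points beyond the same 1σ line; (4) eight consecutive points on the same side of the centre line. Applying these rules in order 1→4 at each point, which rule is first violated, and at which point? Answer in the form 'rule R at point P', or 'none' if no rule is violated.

Zone of each point (C = within 1σ̂, B = 1σ̂–2σ̂, A = 2σ̂–3σ̂, * = beyond 3σ̂; sign = side of CL): 1:+C, 2:+C, 3:+C, 4:-C, 5:-C, 6:-C, 7:-B, 8:-C, 9:-B, 10:-B, 11:-C, 12:-C, 13:-B
Rule 4 (eight consecutive points on the same side of the centre line) is satisfied at point 11.

rule 4 at point 11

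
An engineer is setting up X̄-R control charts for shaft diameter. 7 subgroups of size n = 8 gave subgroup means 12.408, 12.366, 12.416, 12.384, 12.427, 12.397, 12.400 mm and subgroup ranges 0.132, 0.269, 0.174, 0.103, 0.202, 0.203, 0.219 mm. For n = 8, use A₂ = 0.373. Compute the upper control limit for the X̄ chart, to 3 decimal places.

X̄̄ = (12.408 + 12.366 + 12.416 + 12.384 + 12.427 + 12.397 + 12.400) / 7 = 86.7980 / 7 = 12.3997
R̄ = (0.132 + 0.269 + 0.174 + 0.103 + 0.202 + 0.203 + 0.219) / 7 = 1.3020 / 7 = 0.1860
UCL = X̄̄ + A₂·R̄ = 12.3997 + 0.373 × 0.1860 = 12.4691

12.469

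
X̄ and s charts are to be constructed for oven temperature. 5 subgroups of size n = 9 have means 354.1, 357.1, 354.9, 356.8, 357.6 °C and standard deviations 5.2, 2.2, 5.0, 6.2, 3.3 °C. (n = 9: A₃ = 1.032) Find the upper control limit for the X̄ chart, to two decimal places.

X̄̄ = (354.1 + 357.1 + 354.9 + 356.8 + 357.6) / 5 = 356.1000
s̄ = (5.2 + 2.2 + 5.0 + 6.2 + 3.3) / 5 = 4.3800
UCL = X̄̄ + A₃·s̄ = 356.1000 + 1.032 × 4.3800 = 360.6202

360.62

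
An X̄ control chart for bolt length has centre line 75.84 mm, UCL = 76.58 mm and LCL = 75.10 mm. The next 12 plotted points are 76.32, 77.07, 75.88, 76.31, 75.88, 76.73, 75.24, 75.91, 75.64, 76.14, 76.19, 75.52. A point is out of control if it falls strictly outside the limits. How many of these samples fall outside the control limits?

2

Compare each point to [75.10, 76.58]: sample 2 = 77.07 > UCL; sample 6 = 76.73 > UCL.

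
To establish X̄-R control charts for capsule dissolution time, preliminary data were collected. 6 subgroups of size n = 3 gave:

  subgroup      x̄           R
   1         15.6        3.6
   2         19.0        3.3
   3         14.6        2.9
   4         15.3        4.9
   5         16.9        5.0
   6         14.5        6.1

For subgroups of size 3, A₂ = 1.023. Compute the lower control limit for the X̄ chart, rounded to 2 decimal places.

X̄̄ = (15.6 + 19.0 + 14.6 + 15.3 + 16.9 + 14.5) / 6 = 95.9000 / 6 = 15.9833
R̄ = (3.6 + 3.3 + 2.9 + 4.9 + 5.0 + 6.1) / 6 = 25.8000 / 6 = 4.3000
LCL = X̄̄ − A₂·R̄ = 15.9833 − 1.023 × 4.3000 = 11.5844

11.58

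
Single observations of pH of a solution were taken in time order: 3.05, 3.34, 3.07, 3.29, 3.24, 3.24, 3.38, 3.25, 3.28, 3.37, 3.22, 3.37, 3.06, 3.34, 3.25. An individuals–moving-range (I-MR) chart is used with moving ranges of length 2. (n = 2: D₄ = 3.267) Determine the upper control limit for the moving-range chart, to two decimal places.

0.51

Moving ranges: 0.29, 0.27, 0.22, 0.05, 0.00, 0.14, 0.13, 0.03, 0.09, 0.15, 0.15, 0.31, 0.28, 0.09; M̄R̄ = 2.2000 / 14 = 0.1571
UCL_MR = D₄·M̄R̄ = 3.267 × 0.1571 = 0.5134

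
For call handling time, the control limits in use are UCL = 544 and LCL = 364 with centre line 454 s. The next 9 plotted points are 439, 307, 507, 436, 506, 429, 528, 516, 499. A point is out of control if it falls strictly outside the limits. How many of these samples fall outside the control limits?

1

Compare each point to [364, 544]: sample 2 = 307 < LCL.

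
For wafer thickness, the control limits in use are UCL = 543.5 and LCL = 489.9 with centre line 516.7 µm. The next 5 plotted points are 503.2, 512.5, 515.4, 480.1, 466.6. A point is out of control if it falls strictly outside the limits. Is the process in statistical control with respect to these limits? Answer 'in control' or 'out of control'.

Compare each point to [489.9, 543.5]: sample 4 = 480.1 < LCL; sample 5 = 466.6 < LCL.

out of control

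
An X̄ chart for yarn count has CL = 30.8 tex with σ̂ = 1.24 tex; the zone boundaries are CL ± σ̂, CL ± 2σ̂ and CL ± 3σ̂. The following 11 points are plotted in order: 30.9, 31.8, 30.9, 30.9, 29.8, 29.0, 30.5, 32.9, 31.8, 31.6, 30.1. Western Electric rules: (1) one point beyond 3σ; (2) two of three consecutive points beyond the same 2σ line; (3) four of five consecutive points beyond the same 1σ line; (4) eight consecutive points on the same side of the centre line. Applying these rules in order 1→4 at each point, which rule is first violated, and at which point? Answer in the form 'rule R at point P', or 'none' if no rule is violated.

none

Zone of each point (C = within 1σ̂, B = 1σ̂–2σ̂, A = 2σ̂–3σ̂, * = beyond 3σ̂; sign = side of CL): 1:+C, 2:+C, 3:+C, 4:+C, 5:-C, 6:-B, 7:-C, 8:+B, 9:+C, 10:+C, 11:-C
No rule fires across all 11 points.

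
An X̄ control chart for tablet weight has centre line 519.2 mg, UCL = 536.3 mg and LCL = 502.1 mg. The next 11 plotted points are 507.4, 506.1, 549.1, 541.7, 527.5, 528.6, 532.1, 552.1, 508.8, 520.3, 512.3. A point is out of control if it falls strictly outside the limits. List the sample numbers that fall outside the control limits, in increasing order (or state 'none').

3, 4, 8

Compare each point to [502.1, 536.3]: sample 3 = 549.1 > UCL; sample 4 = 541.7 > UCL; sample 8 = 552.1 > UCL.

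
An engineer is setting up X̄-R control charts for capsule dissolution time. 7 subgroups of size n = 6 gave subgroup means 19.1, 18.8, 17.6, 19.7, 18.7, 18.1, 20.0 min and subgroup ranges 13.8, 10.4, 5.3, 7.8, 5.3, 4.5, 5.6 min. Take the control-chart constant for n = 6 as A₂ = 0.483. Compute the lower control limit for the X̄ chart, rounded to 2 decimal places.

X̄̄ = (19.1 + 18.8 + 17.6 + 19.7 + 18.7 + 18.1 + 20.0) / 7 = 132.0000 / 7 = 18.8571
R̄ = (13.8 + 10.4 + 5.3 + 7.8 + 5.3 + 4.5 + 5.6) / 7 = 52.7000 / 7 = 7.5286
LCL = X̄̄ − A₂·R̄ = 18.8571 − 0.483 × 7.5286 = 15.2208

15.22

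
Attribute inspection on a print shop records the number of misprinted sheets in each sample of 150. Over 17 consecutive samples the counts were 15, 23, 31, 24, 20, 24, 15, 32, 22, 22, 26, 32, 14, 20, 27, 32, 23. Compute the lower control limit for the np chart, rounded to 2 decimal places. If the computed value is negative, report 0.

10.26

p̄ = Σdᵢ / (k·n) = 402 / (17 × 150) = 0.15765
LCL = np̄ − 3·√(np̄(1−p̄)) = 23.6471 − 3 × 4.4631 = 10.2578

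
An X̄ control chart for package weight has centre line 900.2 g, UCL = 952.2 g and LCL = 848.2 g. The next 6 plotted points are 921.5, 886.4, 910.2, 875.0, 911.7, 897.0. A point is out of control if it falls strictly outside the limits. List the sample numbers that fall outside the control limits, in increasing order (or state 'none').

none

All 6 points lie within [848.2, 952.2].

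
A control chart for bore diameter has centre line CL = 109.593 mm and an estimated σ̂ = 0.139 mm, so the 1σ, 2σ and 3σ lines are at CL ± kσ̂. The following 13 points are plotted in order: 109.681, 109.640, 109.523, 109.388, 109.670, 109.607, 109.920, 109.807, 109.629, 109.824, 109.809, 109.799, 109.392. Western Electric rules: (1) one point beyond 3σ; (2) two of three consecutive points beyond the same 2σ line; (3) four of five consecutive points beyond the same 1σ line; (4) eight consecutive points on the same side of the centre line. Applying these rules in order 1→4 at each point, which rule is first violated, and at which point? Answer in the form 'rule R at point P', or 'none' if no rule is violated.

rule 3 at point 11

Zone of each point (C = within 1σ̂, B = 1σ̂–2σ̂, A = 2σ̂–3σ̂, * = beyond 3σ̂; sign = side of CL): 1:+C, 2:+C, 3:-C, 4:-B, 5:+C, 6:+C, 7:+A, 8:+B, 9:+C, 10:+B, 11:+B, 12:+B, 13:-B
Rule 3 (four of five consecutive points beyond the same 1σ limit) is satisfied at point 11.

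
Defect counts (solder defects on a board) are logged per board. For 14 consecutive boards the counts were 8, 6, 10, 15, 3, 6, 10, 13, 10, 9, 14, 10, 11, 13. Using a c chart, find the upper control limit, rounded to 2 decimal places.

19.28

c̄ = (8 + 6 + 10 + 15 + 3 + 6 + 10 + 13 + 10 + 9 + 14 + 10 + 11 + 13) / 14 = 138 / 14 = 9.8571
UCL = c̄ + 3√c̄ = 9.8571 + 3 × √9.8571 = 9.8571 + 3 × 3.1396 = 19.2760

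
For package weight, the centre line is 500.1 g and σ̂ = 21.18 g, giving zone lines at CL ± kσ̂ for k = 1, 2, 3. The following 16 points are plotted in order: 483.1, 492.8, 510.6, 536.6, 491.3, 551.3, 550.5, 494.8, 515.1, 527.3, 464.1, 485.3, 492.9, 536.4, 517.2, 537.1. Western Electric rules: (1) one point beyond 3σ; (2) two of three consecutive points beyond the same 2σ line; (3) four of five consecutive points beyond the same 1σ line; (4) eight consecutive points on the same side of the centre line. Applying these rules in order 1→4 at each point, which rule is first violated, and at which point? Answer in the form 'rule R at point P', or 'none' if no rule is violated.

rule 2 at point 7

Zone of each point (C = within 1σ̂, B = 1σ̂–2σ̂, A = 2σ̂–3σ̂, * = beyond 3σ̂; sign = side of CL): 1:-C, 2:-C, 3:+C, 4:+B, 5:-C, 6:+A, 7:+A, 8:-C, 9:+C, 10:+B, 11:-B, 12:-C, 13:-C, 14:+B, 15:+C, 16:+B
Rule 2 (two of three consecutive points beyond the same 2σ limit) is satisfied at point 7.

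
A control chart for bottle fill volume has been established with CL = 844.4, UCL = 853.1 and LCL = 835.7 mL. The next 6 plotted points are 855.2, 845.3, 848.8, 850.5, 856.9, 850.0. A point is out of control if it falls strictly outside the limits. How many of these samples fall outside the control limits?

2

Compare each point to [835.7, 853.1]: sample 1 = 855.2 > UCL; sample 5 = 856.9 > UCL.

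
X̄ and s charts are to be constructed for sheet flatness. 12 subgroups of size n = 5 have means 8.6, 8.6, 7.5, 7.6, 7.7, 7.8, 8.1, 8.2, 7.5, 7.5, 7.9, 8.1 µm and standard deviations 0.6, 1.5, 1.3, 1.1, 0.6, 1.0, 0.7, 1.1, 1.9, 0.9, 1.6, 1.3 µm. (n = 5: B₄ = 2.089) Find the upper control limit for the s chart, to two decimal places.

2.37

s̄ = (0.6 + 1.5 + 1.3 + 1.1 + 0.6 + 1.0 + 0.7 + 1.1 + 1.9 + 0.9 + 1.6 + 1.3) / 12 = 1.1333
UCL_s = B₄·s̄ = 2.089 × 1.1333 = 2.3675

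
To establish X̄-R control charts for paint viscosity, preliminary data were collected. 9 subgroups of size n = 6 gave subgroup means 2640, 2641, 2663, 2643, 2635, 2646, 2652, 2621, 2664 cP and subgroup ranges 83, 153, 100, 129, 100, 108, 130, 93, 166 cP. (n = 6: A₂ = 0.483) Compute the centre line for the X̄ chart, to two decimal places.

X̄̄ = (2640 + 2641 + 2663 + 2643 + 2635 + 2646 + 2652 + 2621 + 2664) / 9 = 23805.0000 / 9 = 2645.0000
CL = X̄̄ = 2645.0000

2645.00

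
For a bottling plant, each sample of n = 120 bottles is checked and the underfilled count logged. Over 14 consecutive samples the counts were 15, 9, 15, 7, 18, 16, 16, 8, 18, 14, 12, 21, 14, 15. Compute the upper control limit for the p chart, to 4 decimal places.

0.2062

p̄ = Σdᵢ / (k·n) = 198 / (14 × 120) = 0.11786
UCL = p̄ + 3·√(p̄(1−p̄)/n) = 0.11786 + 3 × √(0.11786×0.88214/120) = 0.11786 + 3 × 0.02943 = 0.20616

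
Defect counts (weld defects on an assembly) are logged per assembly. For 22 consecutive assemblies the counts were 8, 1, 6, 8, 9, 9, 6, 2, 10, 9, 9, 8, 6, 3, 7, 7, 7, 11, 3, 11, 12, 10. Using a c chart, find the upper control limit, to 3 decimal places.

15.504

c̄ = (8 + 1 + 6 + 8 + 9 + 9 + 6 + 2 + 10 + 9 + 9 + 8 + 6 + 3 + 7 + 7 + 7 + 11 + 3 + 11 + 12 + 10) / 22 = 162 / 22 = 7.3636
UCL = c̄ + 3√c̄ = 7.3636 + 3 × √7.3636 = 7.3636 + 3 × 2.7136 = 15.5044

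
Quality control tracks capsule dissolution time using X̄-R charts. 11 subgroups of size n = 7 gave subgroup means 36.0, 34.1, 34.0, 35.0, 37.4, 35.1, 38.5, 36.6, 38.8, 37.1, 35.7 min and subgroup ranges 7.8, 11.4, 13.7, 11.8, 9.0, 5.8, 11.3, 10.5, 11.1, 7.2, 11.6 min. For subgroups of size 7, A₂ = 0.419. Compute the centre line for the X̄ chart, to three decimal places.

X̄̄ = (36.0 + 34.1 + 34.0 + 35.0 + 37.4 + 35.1 + 38.5 + 36.6 + 38.8 + 37.1 + 35.7) / 11 = 398.3000 / 11 = 36.2091
CL = X̄̄ = 36.2091

36.209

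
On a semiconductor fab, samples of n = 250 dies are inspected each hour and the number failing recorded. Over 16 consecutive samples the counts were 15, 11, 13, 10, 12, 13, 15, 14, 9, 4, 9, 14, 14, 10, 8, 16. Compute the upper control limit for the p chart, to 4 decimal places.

0.0868

p̄ = Σdᵢ / (k·n) = 187 / (16 × 250) = 0.04675
UCL = p̄ + 3·√(p̄(1−p̄)/n) = 0.04675 + 3 × √(0.04675×0.95325/250) = 0.04675 + 3 × 0.01335 = 0.08680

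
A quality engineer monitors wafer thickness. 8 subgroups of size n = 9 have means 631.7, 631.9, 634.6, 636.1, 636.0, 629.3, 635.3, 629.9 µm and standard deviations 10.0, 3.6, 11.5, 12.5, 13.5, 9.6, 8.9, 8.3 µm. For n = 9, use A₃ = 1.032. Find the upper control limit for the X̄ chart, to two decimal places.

643.15

X̄̄ = (631.7 + 631.9 + 634.6 + 636.1 + 636.0 + 629.3 + 635.3 + 629.9) / 8 = 633.1000
s̄ = (10.0 + 3.6 + 11.5 + 12.5 + 13.5 + 9.6 + 8.9 + 8.3) / 8 = 9.7375
UCL = X̄̄ + A₃·s̄ = 633.1000 + 1.032 × 9.7375 = 643.1491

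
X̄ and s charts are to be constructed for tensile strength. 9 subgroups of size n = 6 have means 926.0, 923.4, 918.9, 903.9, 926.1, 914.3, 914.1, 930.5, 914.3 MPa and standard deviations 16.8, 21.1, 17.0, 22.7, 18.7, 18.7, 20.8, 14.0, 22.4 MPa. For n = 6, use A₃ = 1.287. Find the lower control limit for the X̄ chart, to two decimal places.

894.43

X̄̄ = (926.0 + 923.4 + 918.9 + 903.9 + 926.1 + 914.3 + 914.1 + 930.5 + 914.3) / 9 = 919.0556
s̄ = (16.8 + 21.1 + 17.0 + 22.7 + 18.7 + 18.7 + 20.8 + 14.0 + 22.4) / 9 = 19.1333
LCL = X̄̄ − A₃·s̄ = 919.0556 − 1.287 × 19.1333 = 894.4310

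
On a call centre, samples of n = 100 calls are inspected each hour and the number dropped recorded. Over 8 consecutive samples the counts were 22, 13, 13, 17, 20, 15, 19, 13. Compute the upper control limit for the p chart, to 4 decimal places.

p̄ = Σdᵢ / (k·n) = 132 / (8 × 100) = 0.16500
UCL = p̄ + 3·√(p̄(1−p̄)/n) = 0.16500 + 3 × √(0.16500×0.83500/100) = 0.16500 + 3 × 0.03712 = 0.27635

0.2764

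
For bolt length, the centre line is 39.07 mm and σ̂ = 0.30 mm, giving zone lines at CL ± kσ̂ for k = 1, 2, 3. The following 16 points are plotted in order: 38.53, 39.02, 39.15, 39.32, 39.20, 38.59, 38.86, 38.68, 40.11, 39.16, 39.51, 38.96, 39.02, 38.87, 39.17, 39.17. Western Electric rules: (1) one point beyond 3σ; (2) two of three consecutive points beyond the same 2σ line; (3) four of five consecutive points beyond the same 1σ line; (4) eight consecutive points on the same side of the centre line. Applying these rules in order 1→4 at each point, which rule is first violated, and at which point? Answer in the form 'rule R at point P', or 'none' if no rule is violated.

Zone of each point (C = within 1σ̂, B = 1σ̂–2σ̂, A = 2σ̂–3σ̂, * = beyond 3σ̂; sign = side of CL): 1:-B, 2:-C, 3:+C, 4:+C, 5:+C, 6:-B, 7:-C, 8:-B, 9:+*, 10:+C, 11:+B, 12:-C, 13:-C, 14:-C, 15:+C, 16:+C
Rule 1 (one point beyond the 3σ limits) is satisfied at point 9.

rule 1 at point 9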